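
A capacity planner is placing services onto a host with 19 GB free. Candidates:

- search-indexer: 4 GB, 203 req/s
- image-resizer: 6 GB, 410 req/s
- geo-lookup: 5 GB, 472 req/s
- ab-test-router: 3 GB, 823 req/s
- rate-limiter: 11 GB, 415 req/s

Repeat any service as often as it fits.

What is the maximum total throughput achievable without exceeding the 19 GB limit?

Best packing: 6×ab-test-router — 18 GB, 4938 total.

4938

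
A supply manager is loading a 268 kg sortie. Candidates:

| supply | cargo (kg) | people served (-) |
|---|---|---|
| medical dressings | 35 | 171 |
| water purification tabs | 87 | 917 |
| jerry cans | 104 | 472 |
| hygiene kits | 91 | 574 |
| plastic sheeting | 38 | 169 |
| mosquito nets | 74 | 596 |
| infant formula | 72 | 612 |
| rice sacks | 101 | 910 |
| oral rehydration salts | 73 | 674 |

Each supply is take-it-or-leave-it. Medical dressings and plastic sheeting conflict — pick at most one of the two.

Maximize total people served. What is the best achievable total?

2501

Taking water purification tabs + rice sacks + oral rehydration salts: 261 kg used, 2501 in people served.
The closest alternative, water purification tabs + infant formula + rice sacks, reaches only 2439.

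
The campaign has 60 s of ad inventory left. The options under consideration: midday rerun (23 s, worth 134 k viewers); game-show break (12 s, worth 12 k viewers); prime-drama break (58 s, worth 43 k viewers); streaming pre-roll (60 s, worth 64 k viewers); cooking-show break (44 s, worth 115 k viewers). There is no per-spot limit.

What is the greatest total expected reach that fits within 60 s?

By expected reach per s: midday rerun 5.83, cooking-show break 2.61, streaming pre-roll 1.07, game-show break 1.00 lead.
2×midday rerun + game-show break uses 58 of the 60 s and totals 280.
No other feasible combination exceeds 280.

280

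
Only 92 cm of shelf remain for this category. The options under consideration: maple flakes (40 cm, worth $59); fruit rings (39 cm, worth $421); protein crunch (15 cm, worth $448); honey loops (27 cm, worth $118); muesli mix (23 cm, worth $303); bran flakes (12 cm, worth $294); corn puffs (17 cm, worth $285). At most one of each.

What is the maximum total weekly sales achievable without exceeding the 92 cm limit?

A density-first pass picks protein crunch + muesli mix + bran flakes + corn puffs — 1330 at 67 cm.
Dropping corn puffs frees 17 cm; slotting in fruit rings (39 cm) lifts the total to 1466 at 89 cm.
The spare 3 cm is too small for any remaining product, and no exchange beats 1466.

1466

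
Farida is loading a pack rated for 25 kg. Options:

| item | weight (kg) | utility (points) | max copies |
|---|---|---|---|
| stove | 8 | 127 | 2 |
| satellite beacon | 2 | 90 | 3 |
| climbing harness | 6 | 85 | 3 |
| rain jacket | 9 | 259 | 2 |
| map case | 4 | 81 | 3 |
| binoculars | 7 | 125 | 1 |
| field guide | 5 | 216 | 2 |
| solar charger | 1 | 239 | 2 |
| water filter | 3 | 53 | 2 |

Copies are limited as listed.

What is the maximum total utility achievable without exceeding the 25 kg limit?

1349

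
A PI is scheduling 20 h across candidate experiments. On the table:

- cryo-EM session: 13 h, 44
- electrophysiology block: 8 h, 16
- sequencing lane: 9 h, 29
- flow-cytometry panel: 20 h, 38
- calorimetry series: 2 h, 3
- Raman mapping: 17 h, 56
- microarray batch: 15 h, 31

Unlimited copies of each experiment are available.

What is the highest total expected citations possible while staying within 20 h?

61

A density-first pass picks cryo-EM session + 3×calorimetry series — 53 at 19 h.
Dropping cryo-EM session and 2×calorimetry series frees 17 h; slotting in 2×sequencing lane (18 h) lifts the total to 61 at 20 h.
Nothing else within 20 h beats 61.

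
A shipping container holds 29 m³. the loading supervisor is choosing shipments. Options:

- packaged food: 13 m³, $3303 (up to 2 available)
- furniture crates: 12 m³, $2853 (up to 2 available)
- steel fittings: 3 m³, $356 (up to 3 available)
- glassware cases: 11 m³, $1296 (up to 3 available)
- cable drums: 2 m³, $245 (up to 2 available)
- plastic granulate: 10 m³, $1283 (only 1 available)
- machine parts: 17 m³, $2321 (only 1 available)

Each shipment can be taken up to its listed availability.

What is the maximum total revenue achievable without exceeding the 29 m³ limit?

6962

The ratio heuristic lands on 2×packaged food + cable drums (6851) but leaves 1 m³ idle.
The 2 m³ tied up in cable drums is better spent on steel fittings — total rises to 6962 (29 m³).
That's the maximum — no swap from here does better than 6962.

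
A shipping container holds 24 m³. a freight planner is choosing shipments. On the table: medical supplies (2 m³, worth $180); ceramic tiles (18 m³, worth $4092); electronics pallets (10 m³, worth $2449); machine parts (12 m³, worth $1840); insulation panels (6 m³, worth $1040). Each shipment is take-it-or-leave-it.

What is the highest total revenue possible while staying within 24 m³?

5132

Ranking by ratio (revenue/m³): electronics pallets 244.90, ceramic tiles 227.33, insulation panels 173.33.
Taking the top-ratio shipments first gives medical supplies + electronics pallets + insulation panels for 3669 (18 m³).
The 12 m³ tied up in medical supplies and electronics pallets is better spent on ceramic tiles — total rises to 5132 (24 m³).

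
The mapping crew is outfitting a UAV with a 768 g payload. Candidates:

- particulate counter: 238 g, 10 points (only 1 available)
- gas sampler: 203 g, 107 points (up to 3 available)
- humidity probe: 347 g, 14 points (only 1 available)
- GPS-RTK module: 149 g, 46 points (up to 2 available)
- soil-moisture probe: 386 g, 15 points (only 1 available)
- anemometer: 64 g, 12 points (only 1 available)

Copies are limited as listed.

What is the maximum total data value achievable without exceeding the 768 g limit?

Taking 3×gas sampler + GPS-RTK module: 758 g used, 367 in data value.

367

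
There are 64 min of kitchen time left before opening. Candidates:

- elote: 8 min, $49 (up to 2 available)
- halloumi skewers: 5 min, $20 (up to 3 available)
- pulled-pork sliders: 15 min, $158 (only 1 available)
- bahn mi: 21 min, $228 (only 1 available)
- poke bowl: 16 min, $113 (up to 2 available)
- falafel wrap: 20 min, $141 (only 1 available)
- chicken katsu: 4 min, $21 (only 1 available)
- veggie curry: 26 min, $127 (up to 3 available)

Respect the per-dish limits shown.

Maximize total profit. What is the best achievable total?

576

Ranking by ratio (profit/min): bahn mi 10.86, pulled-pork sliders 10.53, poke bowl 7.06.
Taking the top-ratio dishes first gives elote + pulled-pork sliders + bahn mi + poke bowl + chicken katsu for 569 (64 min).
Replace poke bowl and chicken katsu with falafel wrap: the trade gains 7 net, giving 576 at 64 min.
Every other selection either busts 64 min or exceeds an availability limit or fails to beat 576.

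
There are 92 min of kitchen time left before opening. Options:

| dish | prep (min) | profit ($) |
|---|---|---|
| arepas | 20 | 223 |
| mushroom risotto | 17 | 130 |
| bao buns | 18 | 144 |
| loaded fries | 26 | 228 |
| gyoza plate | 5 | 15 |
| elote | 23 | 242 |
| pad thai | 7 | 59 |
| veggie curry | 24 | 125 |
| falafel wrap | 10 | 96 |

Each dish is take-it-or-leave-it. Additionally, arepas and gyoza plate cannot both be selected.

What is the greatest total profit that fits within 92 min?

Arepas + loaded fries + elote + pad thai + falafel wrap uses 86 of the 92 min and totals 848.
Every other selection either busts 92 min or breaks a pairing rule or fails to beat 848.

848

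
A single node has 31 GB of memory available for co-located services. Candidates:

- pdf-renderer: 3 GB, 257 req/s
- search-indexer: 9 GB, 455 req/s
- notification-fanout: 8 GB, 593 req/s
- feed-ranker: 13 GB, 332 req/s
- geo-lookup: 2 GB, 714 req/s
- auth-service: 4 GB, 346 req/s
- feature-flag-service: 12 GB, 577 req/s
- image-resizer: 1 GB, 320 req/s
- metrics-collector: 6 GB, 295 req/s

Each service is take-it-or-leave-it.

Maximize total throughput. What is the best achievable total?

The ratio heuristic lands on pdf-renderer + search-indexer + notification-fanout + geo-lookup + auth-service + image-resizer (2685) but leaves 4 GB idle.
Replace search-indexer with feature-flag-service: the trade gains 122 net, giving 2807 at 30 GB.

2807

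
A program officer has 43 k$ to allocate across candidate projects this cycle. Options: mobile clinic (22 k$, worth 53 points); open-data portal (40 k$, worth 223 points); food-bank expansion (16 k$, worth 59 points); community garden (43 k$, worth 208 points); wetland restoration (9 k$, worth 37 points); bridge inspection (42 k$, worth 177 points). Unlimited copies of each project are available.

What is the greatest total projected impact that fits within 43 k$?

223

By projected impact per k$: open-data portal 5.58, community garden 4.84, bridge inspection 4.21 lead.
Taking open-data portal: 40 k$ used, 223 in projected impact.
Every other selection either busts 43 k$ or fails to beat 223.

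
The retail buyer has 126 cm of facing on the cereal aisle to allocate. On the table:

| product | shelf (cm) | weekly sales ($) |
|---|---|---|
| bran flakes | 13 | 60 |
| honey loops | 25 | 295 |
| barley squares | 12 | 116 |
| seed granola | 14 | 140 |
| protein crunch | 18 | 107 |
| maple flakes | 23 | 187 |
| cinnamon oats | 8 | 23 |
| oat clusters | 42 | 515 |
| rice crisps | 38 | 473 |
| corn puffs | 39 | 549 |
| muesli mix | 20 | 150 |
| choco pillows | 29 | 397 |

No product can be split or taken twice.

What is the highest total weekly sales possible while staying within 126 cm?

By weekly sales per cm: corn puffs 14.08, choco pillows 13.69, rice crisps 12.45, oat clusters 12.26 lead.
A density-first pass picks seed granola + rice crisps + corn puffs + choco pillows — 1559 at 120 cm.
Dropping rice crisps frees 38 cm; slotting in oat clusters (42 cm) lifts the total to 1601 at 124 cm.
Next best is barley squares + oat clusters + corn puffs + choco pillows at 1577 (122 cm) — short by 24.

1601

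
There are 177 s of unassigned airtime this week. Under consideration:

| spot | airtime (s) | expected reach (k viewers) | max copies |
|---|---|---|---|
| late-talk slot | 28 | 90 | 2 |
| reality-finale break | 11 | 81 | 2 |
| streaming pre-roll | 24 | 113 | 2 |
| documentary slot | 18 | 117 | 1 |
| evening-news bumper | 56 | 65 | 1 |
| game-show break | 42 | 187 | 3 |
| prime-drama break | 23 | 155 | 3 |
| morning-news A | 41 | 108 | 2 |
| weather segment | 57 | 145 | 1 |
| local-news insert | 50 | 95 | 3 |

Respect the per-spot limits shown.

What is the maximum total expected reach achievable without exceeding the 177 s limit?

The ratio heuristic lands on 2×reality-finale break + 2×streaming pre-roll + documentary slot + 3×prime-drama break (970) but leaves 20 s idle.
Replace streaming pre-roll with game-show break: the trade gains 74 net, giving 1044 at 175 s.
That's the maximum — no swap from here does better than 1044.

1044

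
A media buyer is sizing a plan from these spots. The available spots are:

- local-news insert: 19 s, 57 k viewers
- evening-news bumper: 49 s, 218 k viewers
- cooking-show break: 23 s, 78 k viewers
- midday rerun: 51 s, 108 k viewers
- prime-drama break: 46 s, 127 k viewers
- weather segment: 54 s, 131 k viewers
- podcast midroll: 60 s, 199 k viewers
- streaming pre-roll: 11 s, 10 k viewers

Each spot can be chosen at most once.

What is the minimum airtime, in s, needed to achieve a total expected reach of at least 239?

Need the lightest bundle worth ≥ 239.
local-news insert + evening-news bumper reaches 275 using 68 s.
Below 68 s the best achievable stays under 239.

68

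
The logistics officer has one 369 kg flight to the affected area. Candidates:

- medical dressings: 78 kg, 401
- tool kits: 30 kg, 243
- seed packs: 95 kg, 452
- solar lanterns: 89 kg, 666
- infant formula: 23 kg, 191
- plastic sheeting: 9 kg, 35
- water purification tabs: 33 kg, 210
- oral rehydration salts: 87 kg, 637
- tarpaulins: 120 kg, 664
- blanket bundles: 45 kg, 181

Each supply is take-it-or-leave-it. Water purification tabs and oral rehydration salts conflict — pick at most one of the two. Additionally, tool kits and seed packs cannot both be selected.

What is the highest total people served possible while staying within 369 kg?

Best packing: tool kits + solar lanterns + infant formula + plastic sheeting + oral rehydration salts + tarpaulins — 358 kg, 2436 total.
Next best is tool kits + solar lanterns + infant formula + oral rehydration salts + tarpaulins at 2401 (349 kg) — short by 35.

2436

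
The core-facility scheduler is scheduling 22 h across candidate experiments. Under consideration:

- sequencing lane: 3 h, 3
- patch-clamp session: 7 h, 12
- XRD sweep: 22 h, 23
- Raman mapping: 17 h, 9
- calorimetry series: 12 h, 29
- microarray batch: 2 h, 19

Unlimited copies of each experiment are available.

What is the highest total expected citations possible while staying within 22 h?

Density check — microarray batch 9.50, calorimetry series 2.42, patch-clamp session 1.71 are the best per h.
11×microarray batch uses 22 of the 22 h and totals 209.

209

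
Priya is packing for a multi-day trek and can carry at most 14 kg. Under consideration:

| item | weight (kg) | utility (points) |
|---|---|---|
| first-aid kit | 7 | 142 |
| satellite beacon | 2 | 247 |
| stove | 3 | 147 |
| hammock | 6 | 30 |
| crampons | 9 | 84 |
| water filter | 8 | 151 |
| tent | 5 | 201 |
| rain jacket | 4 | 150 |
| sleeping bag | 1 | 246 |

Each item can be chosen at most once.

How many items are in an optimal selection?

The maximum utility within 14 kg is 844.
One optimal bundle: satellite beacon + tent + rain jacket + sleeping bag (12 kg).
Any selection reaching 844 contains exactly 4 items.

4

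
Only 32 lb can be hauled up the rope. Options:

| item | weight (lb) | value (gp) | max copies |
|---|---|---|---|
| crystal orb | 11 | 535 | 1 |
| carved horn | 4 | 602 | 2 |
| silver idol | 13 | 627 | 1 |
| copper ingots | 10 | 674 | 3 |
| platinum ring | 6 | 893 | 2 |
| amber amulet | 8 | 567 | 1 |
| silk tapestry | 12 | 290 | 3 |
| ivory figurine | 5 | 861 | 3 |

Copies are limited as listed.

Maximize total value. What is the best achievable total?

Ranking by ratio (value/lb): ivory figurine 172.20, carved horn 150.50, platinum ring 148.83.
Taking the top-ratio items first gives 2×carved horn + platinum ring + 3×ivory figurine for 4680 (29 lb).
The 4 lb tied up in carved horn is better spent on platinum ring — total rises to 4971 (31 lb).
That's the maximum — no swap from here does better than 4971.

4971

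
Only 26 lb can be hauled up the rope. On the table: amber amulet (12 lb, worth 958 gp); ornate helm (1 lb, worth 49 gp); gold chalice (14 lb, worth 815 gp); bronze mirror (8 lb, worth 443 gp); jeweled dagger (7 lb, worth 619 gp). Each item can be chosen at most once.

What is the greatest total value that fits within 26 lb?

Greedy by ratio would take amber amulet + ornate helm + jeweled dagger: 20 lb used, total 1626.
Replace ornate helm and jeweled dagger with gold chalice: the trade gains 147 net, giving 1773 at 26 lb.
Every other selection either busts 26 lb or fails to beat 1773.

1773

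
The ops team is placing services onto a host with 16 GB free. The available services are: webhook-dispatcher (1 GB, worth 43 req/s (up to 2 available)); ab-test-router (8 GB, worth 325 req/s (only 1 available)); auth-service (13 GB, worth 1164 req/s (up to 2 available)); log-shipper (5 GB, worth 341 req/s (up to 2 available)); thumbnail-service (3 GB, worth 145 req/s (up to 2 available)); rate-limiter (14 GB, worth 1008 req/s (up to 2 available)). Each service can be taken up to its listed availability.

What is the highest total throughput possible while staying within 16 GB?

1309

Taking auth-service + thumbnail-service: 16 GB used, 1309 in throughput.
Nothing else within 16 GB beats 1309.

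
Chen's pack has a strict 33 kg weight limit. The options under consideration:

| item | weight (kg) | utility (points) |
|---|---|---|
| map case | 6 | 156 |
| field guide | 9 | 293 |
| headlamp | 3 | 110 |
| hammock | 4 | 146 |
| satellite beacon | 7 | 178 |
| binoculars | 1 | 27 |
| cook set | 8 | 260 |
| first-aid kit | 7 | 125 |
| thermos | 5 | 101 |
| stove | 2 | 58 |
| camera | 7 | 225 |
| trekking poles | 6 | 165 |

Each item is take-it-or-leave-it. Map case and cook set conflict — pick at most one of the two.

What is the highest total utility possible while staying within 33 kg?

Field guide + headlamp + hammock + cook set + stove + camera uses 33 of the 33 kg and totals 1092.
Next best is field guide + headlamp + hammock + binoculars + cook set + camera at 1061 (32 kg) — short by 31.

1092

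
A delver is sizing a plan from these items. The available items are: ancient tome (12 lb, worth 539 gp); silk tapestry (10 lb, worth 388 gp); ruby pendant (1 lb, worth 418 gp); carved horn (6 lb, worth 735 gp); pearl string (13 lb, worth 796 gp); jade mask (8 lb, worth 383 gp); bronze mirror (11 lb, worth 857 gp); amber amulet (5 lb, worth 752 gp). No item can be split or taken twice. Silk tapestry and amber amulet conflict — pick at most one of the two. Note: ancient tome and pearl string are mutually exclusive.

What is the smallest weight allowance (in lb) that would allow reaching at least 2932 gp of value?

Need the lightest bundle worth ≥ 2932.
ruby pendant + carved horn + jade mask + bronze mirror + amber amulet: 3145 value at 31 lb.
Any bundle with less than 31 lb falls short of 2932.

31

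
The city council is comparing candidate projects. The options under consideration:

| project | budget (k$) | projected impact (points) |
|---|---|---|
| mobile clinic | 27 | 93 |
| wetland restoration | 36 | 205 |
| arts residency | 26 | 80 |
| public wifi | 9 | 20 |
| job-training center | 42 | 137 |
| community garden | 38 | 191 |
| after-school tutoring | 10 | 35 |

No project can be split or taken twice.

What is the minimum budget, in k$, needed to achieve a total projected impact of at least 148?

36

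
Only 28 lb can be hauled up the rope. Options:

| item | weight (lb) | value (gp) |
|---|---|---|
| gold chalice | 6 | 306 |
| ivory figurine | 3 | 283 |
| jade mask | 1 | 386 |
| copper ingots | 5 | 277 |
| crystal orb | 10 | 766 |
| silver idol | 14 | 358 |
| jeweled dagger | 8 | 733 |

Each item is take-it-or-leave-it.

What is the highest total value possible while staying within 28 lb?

By value per lb: jade mask 386.00, ivory figurine 94.33, jeweled dagger 91.62, crystal orb 76.60 lead.
Taking the top-ratio items first gives ivory figurine + jade mask + copper ingots + crystal orb + jeweled dagger for 2445 (27 lb).
The 5 lb tied up in copper ingots is better spent on gold chalice — total rises to 2474 (28 lb).
The closest alternative, ivory figurine + jade mask + copper ingots + crystal orb + jeweled dagger, reaches only 2445.

2474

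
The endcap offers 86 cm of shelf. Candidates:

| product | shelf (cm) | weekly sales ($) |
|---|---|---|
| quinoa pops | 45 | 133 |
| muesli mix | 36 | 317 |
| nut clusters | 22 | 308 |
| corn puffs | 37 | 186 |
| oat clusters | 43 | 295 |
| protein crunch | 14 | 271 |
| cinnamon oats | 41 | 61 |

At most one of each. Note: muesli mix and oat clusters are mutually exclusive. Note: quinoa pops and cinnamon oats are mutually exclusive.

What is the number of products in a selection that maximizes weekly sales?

Best achievable weekly sales is 896.
muesli mix + nut clusters + protein crunch hits 896 at 72 cm.
Any selection reaching 896 contains exactly 3 products.

3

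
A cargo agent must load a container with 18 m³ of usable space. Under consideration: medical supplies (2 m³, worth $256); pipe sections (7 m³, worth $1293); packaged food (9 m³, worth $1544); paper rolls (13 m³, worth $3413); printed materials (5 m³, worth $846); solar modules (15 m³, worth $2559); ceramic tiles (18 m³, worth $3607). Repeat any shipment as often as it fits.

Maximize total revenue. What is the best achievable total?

4259

By revenue per m³: paper rolls 262.54, ceramic tiles 200.39, pipe sections 184.71 lead.
Paper rolls + printed materials uses 18 of the 18 m³ and totals 4259.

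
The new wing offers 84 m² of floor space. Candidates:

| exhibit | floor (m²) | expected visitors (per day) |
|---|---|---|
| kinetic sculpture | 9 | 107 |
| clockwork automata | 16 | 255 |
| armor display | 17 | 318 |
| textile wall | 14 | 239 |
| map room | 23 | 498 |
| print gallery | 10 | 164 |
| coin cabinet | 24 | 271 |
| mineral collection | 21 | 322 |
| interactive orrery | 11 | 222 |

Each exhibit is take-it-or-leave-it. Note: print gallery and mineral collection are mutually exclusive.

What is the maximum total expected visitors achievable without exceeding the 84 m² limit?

1548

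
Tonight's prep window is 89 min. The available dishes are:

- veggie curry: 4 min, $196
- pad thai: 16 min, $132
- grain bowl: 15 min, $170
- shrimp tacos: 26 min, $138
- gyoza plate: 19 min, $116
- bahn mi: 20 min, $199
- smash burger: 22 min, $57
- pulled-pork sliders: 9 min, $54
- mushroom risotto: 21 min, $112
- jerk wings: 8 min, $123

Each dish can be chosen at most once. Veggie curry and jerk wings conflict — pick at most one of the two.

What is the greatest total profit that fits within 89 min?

867

By profit per min: veggie curry 49.00, jerk wings 15.38, grain bowl 11.33, bahn mi 9.95 lead.
Taking veggie curry + pad thai + grain bowl + gyoza plate + bahn mi + pulled-pork sliders: 83 min used, 867 in profit.
Runner-up veggie curry + pad thai + grain bowl + bahn mi + pulled-pork sliders + mushroom risotto tops out at 863.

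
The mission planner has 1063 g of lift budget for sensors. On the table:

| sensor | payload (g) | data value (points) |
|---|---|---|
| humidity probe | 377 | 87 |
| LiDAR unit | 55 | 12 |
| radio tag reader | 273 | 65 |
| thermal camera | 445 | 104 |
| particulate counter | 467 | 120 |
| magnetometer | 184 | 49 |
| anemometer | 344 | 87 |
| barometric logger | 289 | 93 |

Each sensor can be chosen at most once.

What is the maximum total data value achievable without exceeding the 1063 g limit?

278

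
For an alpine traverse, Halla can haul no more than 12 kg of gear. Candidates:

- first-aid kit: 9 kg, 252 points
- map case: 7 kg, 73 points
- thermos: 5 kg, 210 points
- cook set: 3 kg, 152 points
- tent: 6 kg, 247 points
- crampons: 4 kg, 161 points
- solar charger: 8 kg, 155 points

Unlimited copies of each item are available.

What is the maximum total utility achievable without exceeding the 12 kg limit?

608

Taking 4×cook set: 12 kg used, 608 in utility.
No other feasible combination exceeds 608.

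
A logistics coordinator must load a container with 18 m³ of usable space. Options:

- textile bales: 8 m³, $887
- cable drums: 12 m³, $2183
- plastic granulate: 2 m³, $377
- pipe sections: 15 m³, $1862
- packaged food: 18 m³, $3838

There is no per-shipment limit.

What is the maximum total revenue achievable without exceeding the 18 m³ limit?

The ratio ordering already packs tightly: packaged food, 18 m³, 3838.
That's the maximum — no swap from here does better than 3838.

3838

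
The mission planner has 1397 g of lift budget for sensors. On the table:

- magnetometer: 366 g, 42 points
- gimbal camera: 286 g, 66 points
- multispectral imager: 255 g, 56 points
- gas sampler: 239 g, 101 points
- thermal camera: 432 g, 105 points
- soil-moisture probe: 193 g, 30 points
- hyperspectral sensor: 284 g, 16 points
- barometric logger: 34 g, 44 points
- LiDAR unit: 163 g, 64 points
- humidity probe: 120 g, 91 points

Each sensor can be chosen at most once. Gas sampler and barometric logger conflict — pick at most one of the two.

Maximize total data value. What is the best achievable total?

Taking gimbal camera + gas sampler + thermal camera + LiDAR unit + humidity probe: 1240 g used, 427 in data value.
Next best is gimbal camera + multispectral imager + thermal camera + barometric logger + LiDAR unit + humidity probe at 426 (1290 g) — short by 1.

427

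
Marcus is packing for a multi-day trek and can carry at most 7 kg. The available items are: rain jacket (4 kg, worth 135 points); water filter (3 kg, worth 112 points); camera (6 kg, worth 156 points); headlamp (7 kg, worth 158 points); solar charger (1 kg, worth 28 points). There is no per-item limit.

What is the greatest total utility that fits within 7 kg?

252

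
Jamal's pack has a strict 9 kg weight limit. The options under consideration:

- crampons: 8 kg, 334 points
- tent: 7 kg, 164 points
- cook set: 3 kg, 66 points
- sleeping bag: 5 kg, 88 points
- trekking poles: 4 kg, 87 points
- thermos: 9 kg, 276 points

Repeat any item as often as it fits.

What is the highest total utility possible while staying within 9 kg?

By utility per kg: crampons 41.75, thermos 30.67, tent 23.43 lead.
Taking crampons: 8 kg used, 334 in utility.
Every other selection either busts 9 kg or fails to beat 334.

334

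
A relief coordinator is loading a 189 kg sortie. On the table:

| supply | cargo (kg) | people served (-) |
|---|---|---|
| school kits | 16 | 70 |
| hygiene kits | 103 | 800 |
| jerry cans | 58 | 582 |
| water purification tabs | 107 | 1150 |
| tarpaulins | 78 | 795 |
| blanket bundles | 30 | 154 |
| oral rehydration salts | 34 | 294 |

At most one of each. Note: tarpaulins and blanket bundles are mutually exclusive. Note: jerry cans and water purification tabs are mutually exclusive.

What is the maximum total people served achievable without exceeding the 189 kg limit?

1945

By people served per kg: water purification tabs 10.75, tarpaulins 10.19, jerry cans 10.03 lead.
Taking water purification tabs + tarpaulins: 185 kg used, 1945 in people served.
Runner-up school kits + jerry cans + tarpaulins + oral rehydration salts tops out at 1741.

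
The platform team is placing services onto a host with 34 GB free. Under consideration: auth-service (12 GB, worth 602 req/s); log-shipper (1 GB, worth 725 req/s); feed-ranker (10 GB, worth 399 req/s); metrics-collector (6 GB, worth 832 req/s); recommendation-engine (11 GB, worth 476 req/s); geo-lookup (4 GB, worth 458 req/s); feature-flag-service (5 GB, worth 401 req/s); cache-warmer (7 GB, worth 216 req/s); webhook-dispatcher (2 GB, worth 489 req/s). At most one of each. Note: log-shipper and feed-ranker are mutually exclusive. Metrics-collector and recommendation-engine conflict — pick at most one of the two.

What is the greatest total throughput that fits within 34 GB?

Best packing: auth-service + log-shipper + metrics-collector + geo-lookup + feature-flag-service + webhook-dispatcher — 30 GB, 3507 total.
Every other selection either busts 34 GB or breaks a pairing rule or fails to beat 3507.

3507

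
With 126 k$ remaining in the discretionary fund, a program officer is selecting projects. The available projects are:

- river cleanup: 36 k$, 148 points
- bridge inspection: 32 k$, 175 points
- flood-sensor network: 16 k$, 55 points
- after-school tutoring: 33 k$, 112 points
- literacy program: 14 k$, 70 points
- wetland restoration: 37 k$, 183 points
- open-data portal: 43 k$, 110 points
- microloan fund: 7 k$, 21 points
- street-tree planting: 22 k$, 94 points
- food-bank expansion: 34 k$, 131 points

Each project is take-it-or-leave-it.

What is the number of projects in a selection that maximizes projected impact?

5

The maximum projected impact within 126 k$ is 597.
river cleanup + bridge inspection + literacy program + wetland restoration + microloan fund hits 597 at 126 k$.
All optima have 5 projects.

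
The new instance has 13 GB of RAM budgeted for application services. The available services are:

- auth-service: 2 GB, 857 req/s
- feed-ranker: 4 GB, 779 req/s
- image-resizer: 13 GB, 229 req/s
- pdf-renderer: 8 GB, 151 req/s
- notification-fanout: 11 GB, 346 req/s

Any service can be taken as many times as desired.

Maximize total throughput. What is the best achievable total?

By throughput per GB: auth-service 428.50, feed-ranker 194.75, notification-fanout 31.45 lead.
6×auth-service uses 12 of the 13 GB and totals 5142.
No other feasible combination exceeds 5142.

5142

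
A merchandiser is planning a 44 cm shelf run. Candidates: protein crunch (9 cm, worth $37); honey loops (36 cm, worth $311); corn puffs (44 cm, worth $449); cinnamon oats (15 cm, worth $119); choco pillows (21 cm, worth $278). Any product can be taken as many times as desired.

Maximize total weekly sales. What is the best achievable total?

556

Ranking by ratio (weekly sales/cm): choco pillows 13.24, corn puffs 10.20, honey loops 8.64, cinnamon oats 7.93.
2×choco pillows uses 42 of the 44 cm and totals 556.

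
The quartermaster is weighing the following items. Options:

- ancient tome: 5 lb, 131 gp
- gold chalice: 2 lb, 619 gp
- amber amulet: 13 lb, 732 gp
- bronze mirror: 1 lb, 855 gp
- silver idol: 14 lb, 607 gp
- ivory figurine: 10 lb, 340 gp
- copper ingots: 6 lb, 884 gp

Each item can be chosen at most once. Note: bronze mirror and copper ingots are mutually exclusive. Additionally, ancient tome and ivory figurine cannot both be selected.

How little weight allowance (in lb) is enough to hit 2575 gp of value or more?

Minimise lb subject to total value ≥ 2575.
Taking gold chalice + amber amulet + bronze mirror + silver idol gives 2813 (≥ 2575) for 30 lb.
No combination under 30 lb hits 2575.

30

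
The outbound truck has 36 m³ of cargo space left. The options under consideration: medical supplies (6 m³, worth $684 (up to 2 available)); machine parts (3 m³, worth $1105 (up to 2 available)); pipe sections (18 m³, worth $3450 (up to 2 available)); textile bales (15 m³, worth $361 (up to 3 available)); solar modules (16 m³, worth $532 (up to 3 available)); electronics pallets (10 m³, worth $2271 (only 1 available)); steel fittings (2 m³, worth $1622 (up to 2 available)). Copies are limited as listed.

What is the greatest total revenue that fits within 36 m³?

10070

The ratio heuristic lands on 2×medical supplies + 2×machine parts + electronics pallets + 2×steel fittings (9093) but leaves 4 m³ idle.
Dropping 2×medical supplies and machine parts frees 15 m³; slotting in pipe sections (18 m³) lifts the total to 10070 at 35 m³.
No other feasible combination exceeds 10070.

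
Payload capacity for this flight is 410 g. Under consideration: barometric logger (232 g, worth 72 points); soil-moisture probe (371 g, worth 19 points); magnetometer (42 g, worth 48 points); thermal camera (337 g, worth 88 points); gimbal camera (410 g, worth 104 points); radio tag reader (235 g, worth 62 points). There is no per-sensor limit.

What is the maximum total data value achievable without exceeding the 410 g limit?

432

Taking 9×magnetometer: 378 g used, 432 in data value.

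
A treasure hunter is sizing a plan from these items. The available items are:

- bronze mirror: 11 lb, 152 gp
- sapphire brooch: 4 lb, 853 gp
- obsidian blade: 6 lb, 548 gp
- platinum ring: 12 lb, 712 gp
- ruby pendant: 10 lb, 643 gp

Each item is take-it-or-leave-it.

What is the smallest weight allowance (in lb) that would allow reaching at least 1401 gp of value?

Need the lightest bundle worth ≥ 1401.
Taking sapphire brooch + obsidian blade gives 1401 (≥ 1401) for 10 lb.
Any bundle with less than 10 lb falls short of 1401.

10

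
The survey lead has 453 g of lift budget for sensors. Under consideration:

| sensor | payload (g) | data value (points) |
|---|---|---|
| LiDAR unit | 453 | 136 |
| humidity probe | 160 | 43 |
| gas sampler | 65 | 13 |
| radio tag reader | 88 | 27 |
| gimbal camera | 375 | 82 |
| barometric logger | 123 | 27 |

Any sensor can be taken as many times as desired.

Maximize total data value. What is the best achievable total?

Taking the top-ratio sensors first gives 5×radio tag reader for 135 (440 g).
Replace 5×radio tag reader with LiDAR unit: the trade gains 1 net, giving 136 at 453 g.

136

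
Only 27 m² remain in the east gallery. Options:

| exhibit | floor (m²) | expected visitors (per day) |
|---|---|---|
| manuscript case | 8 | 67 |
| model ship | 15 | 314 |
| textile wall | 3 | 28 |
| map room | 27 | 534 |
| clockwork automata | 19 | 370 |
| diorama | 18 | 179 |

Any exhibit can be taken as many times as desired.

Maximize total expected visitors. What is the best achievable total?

534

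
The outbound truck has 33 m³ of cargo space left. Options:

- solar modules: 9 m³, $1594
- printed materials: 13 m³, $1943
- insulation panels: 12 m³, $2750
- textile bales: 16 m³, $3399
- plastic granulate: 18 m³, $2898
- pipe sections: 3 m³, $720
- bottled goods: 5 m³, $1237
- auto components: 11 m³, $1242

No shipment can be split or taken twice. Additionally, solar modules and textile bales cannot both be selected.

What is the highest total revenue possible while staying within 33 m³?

7386

The ratio heuristic lands on solar modules + insulation panels + pipe sections + bottled goods (6301) but leaves 4 m³ idle.
The 12 m³ tied up in solar modules and pipe sections is better spent on textile bales — total rises to 7386 (33 m³).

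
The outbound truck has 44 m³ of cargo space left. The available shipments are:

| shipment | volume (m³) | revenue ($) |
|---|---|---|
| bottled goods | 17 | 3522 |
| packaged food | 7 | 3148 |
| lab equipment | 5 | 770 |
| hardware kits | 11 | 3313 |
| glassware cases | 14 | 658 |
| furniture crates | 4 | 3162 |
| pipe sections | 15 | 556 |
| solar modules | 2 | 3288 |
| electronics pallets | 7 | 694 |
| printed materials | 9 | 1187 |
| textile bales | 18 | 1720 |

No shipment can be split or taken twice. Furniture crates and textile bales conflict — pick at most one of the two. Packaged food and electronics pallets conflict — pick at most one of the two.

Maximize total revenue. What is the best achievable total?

Best packing: bottled goods + packaged food + hardware kits + furniture crates + solar modules — 41 m³, 16433 total.
No other feasible combination exceeds 16433.

16433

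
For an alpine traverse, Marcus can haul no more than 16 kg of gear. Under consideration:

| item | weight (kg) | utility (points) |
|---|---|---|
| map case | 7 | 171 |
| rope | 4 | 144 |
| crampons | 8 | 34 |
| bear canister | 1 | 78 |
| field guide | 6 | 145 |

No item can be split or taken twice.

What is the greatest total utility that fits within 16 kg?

394

Density check — bear canister 78.00, rope 36.00, map case 24.43, field guide 24.17 are the best per kg.
Filling by ratio: map case + rope + bear canister for 393, with 4 kg left unused.
The 4 kg tied up in rope is better spent on field guide — total rises to 394 (14 kg).
The spare 2 kg is too small for any remaining item, and no exchange beats 394.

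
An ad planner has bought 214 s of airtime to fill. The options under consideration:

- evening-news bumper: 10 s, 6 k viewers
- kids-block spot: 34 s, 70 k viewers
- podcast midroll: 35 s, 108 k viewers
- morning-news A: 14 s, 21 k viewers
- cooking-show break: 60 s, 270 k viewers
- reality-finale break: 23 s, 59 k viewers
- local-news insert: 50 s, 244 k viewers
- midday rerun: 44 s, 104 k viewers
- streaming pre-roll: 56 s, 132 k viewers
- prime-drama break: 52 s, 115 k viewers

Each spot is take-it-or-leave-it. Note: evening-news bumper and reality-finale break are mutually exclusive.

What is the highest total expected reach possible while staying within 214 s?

Taking podcast midroll + cooking-show break + reality-finale break + local-news insert + midday rerun: 212 s used, 785 in expected reach.
That's the maximum — no feasible swap from here does better than 785.

785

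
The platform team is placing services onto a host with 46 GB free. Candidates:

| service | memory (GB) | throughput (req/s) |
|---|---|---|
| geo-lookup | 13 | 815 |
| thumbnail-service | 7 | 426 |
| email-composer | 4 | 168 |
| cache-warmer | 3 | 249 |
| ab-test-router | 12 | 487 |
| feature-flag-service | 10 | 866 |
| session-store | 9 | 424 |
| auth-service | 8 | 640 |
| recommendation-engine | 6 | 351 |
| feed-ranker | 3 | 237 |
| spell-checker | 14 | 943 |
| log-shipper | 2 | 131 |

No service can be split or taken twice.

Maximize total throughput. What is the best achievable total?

3417

Density check — feature-flag-service 86.60, cache-warmer 83.00, auth-service 80.00 are the best per GB.
Best packing: cache-warmer + feature-flag-service + auth-service + recommendation-engine + feed-ranker + spell-checker + log-shipper — 46 GB, 3417 total.
Next best is geo-lookup + thumbnail-service + cache-warmer + feature-flag-service + auth-service + feed-ranker + log-shipper at 3364 (46 GB) — short by 53.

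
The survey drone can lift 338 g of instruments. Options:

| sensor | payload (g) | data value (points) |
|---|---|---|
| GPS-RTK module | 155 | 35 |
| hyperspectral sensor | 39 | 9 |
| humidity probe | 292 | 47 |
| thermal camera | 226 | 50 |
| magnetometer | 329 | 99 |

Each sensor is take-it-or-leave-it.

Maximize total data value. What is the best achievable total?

The ratio ordering already packs tightly: magnetometer, 329 g, 99.

99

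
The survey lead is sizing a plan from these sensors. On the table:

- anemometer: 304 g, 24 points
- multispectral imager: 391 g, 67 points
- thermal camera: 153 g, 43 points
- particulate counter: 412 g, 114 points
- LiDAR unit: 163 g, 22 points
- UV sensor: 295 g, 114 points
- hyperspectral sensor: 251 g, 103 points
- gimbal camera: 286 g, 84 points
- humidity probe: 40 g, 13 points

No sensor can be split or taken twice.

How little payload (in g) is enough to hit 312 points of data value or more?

872

Look for the lowest-payload combination reaching 312.
UV sensor + hyperspectral sensor + gimbal camera + humidity probe: 314 data value at 872 g.
Below 872 g the best achievable stays under 312.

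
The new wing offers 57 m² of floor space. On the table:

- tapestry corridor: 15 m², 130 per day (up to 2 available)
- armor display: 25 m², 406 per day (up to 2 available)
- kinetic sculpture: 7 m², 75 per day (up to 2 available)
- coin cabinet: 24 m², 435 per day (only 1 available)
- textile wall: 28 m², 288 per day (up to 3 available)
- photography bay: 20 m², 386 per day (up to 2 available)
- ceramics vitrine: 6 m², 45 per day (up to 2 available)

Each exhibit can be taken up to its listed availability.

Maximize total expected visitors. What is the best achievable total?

941

The ratio heuristic lands on 2×kinetic sculpture + 2×photography bay (922) but leaves 3 m² idle.
The 27 m² tied up in kinetic sculpture and photography bay is better spent on coin cabinet + ceramics vitrine — total rises to 941 (57 m²).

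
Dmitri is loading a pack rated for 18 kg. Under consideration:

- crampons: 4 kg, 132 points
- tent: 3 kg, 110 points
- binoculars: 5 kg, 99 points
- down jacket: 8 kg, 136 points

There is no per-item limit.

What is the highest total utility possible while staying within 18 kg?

660

Ranking by ratio (utility/kg): tent 36.67, crampons 33.00, binoculars 19.80, down jacket 17.00.
The ratio ordering already packs tightly: 6×tent, 18 kg, 660.
Nothing else within 18 kg beats 660.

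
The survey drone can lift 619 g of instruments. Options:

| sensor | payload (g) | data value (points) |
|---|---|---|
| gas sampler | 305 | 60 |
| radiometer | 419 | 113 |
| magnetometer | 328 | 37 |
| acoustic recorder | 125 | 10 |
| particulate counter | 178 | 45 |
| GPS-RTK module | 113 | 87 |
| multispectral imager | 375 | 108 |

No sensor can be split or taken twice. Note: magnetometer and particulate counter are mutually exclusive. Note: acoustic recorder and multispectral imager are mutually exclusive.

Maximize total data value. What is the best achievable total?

200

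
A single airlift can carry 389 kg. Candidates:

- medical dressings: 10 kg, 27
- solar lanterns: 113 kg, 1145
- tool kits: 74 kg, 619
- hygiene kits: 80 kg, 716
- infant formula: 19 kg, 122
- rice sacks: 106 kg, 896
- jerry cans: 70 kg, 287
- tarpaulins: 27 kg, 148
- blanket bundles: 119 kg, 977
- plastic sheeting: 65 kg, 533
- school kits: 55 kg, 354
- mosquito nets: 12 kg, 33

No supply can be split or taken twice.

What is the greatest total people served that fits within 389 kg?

3457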